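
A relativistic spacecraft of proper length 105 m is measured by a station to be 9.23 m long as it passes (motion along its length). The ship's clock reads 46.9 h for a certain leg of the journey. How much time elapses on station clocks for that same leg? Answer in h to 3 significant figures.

Length contraction ⇒ γ = L₀/L = 105/9.23 = 11.376
Time dilation: Δt = γτ₀ = 11.376 × 46.9 h = 534 h

Δt ≈ 534 h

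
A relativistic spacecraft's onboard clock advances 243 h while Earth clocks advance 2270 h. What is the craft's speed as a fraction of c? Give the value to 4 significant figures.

β ≈ 0.9943

γ = Δt/τ₀ = 2270/243 = 9.34156
β = √(1 − 1/γ²) = √(1 − 1/9.34156²) = 0.9943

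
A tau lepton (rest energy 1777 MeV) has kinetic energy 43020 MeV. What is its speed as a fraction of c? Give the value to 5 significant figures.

γ = 1 + K/(m₀c²) = 1 + 43020/1777 = 25.20934
β = √(1 − 1/γ²) = 0.99921

β ≈ 0.99921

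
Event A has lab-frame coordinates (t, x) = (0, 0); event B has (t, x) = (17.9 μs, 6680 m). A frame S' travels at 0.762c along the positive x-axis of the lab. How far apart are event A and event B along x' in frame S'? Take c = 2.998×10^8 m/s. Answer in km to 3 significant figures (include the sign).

γ = 1/√(1 − 0.762²) = 1.5442
Δx' = γ(Δx − vΔt) = 1.5442 × (6680 m − 0.762×(2.998×10^8 m/s)×17.9×10^-6 s)
= 1.5442 × (2590.8 m) = 4.00 km

Δx' ≈ 4.00 km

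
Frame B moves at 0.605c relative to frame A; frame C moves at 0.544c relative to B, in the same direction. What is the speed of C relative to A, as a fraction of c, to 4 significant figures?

u ≈ 0.8645c

Compose boost 2: (0.544 + 0.605)/(1 + 0.544×0.605) = 1.149/1.32912 = 0.8645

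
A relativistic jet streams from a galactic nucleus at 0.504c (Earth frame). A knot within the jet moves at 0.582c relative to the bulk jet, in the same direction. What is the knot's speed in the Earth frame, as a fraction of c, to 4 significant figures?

Relativistic velocity addition: u = (u' + v)/(1 + u'v/c²)
= (0.582 + 0.504)/(1 + 0.582×0.504) = 1.086/1.29333 = 0.8397

u ≈ 0.8397c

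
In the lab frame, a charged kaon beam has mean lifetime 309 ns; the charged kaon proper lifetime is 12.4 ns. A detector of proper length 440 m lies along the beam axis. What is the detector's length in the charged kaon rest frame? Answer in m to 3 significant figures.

Time dilation ⇒ γ = Δt/τ₀ = 309/12.4 = 24.919
Length contraction: L = L₀/γ = 440/24.919 = 17.7 m

L ≈ 17.7 m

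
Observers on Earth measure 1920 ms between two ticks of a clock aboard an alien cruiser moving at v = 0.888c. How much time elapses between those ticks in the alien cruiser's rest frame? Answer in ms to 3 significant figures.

τ₀ ≈ 883 ms

γ = 1/√(1 − 0.888²) = 2.1747
Proper time: τ₀ = Δt/γ = 1920/2.1747 = 883 ms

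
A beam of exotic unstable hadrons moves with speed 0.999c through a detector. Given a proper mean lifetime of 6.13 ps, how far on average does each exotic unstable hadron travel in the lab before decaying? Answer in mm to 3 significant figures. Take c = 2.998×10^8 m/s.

d ≈ 41.1 mm

γ = 1/√(1 − 0.999²) = 22.366
Dilated lifetime: Δt = γτ₀ = 22.366 × 6.13 ps = 137.11 ps
d = vΔt = 0.999c × 137.11 ps = 2.9950×10^8 m/s × 1.3711×10^-10 s = 41.1 mm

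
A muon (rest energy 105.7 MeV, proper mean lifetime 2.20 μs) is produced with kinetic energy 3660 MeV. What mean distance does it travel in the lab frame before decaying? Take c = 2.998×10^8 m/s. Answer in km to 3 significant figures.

γ = 1 + K/(m₀c²) = 1 + 3660/105.7 = 35.626
β = √(1 − 1/γ²) = 0.99961
Dilated lifetime: γτ₀ = 35.626 × 2.20 μs = 78.378 μs
d = βc·γτ₀ = 0.99961 × (2.998×10^8 m/s) × 7.8378×10^-5 s = 23.5 km

d ≈ 23.5 km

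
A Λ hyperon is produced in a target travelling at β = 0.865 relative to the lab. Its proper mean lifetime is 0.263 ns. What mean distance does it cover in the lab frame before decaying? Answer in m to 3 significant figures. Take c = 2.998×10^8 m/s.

d ≈ 0.136 m

γ = 1/√(1 − 0.865²) = 1.9929
Dilated lifetime: Δt = γτ₀ = 1.9929 × 0.263 ns = 0.52414 ns
d = vΔt = 0.865c × 0.52414 ns = 2.5933×10^8 m/s × 5.2414×10^-10 s = 0.136 m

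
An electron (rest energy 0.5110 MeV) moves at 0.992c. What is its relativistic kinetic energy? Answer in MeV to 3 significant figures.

γ = 1/√(1 − 0.992²) = 7.9216
K = (γ − 1)m₀c² = (7.9216 − 1) × 0.5110 MeV = 6.9216 × 0.5110 MeV = 3.54 MeV

K ≈ 3.54 MeV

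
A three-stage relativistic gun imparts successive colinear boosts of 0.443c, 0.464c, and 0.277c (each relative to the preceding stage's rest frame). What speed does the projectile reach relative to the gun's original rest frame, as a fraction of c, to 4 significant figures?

u ≈ 0.8518c

Compose boost 2: (0.464 + 0.443)/(1 + 0.464×0.443) = 0.9070/1.20555 = 0.752352
Compose boost 3: (0.277 + 0.752352)/(1 + 0.277×0.752352) = 1.02935/1.20840 = 0.8518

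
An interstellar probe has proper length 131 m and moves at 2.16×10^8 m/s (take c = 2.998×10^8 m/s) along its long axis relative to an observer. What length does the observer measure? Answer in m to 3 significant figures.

β = v/c = 2.16×10^8 / 2.998×10^8 = 0.72048
γ = 1/√(1 − 0.72048²) = 1.4420
Length contraction: L = L₀/γ = 131/1.4420 = 90.8 m

L ≈ 90.8 m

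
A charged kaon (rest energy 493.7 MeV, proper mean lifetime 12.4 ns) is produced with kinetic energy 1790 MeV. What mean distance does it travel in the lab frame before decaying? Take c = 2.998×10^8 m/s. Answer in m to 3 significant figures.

γ = 1 + K/(m₀c²) = 1 + 1790/493.7 = 4.6257
β = √(1 − 1/γ²) = 0.97635
Dilated lifetime: γτ₀ = 4.6257 × 12.4 ns = 57.358 ns
d = βc·γτ₀ = 0.97635 × (2.998×10^8 m/s) × 5.7358×10^-8 s = 16.8 m

d ≈ 16.8 m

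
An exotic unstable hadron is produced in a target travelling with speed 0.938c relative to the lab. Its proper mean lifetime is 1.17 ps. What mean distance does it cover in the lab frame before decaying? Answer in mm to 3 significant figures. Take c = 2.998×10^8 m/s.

d ≈ 0.949 mm

γ = 1/√(1 − 0.938²) = 2.8849
Dilated lifetime: Δt = γτ₀ = 2.8849 × 1.17 ps = 3.3753 ps
d = vΔt = 0.938c × 3.3753 ps = 2.8121×10^8 m/s × 3.3753×10^-12 s = 0.949 mm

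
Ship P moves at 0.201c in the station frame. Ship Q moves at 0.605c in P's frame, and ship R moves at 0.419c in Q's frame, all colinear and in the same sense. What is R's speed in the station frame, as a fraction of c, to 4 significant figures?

Compose boost 2: (0.605 + 0.201)/(1 + 0.605×0.201) = 0.8060/1.12160 = 0.718613
Compose boost 3: (0.419 + 0.718613)/(1 + 0.419×0.718613) = 1.13761/1.30110 = 0.8743

u ≈ 0.8743c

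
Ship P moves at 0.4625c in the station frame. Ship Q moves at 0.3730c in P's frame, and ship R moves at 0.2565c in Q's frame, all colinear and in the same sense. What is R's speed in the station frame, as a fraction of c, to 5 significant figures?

u ≈ 0.81932c

Compose boost 2: (0.3730 + 0.4625)/(1 + 0.3730×0.4625) = 0.83550/1.172513 = 0.7125724
Compose boost 3: (0.2565 + 0.7125724)/(1 + 0.2565×0.7125724) = 0.9690724/1.182775 = 0.81932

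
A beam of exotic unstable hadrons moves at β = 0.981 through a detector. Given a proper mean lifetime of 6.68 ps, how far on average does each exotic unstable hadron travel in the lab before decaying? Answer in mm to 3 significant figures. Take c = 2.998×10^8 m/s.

d ≈ 10.1 mm

γ = 1/√(1 − 0.981²) = 5.1544
Dilated lifetime: Δt = γτ₀ = 5.1544 × 6.68 ps = 34.432 ps
d = vΔt = 0.981c × 34.432 ps = 2.9410×10^8 m/s × 3.4432×10^-11 s = 10.1 mm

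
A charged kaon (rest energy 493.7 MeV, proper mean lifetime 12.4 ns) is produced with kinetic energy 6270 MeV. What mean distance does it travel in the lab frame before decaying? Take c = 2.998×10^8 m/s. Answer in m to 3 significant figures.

d ≈ 50.8 m

γ = 1 + K/(m₀c²) = 1 + 6270/493.7 = 13.700
β = √(1 − 1/γ²) = 0.99733
Dilated lifetime: γτ₀ = 13.700 × 12.4 ns = 169.88 ns
d = βc·γτ₀ = 0.99733 × (2.998×10^8 m/s) × 1.6988×10^-7 s = 50.8 m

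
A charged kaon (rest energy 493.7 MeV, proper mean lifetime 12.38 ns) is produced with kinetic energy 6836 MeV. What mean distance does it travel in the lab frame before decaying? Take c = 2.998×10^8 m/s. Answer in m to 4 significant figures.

d ≈ 54.98 m

γ = 1 + K/(m₀c²) = 1 + 6836/493.7 = 14.8465
β = √(1 − 1/γ²) = 0.997729
Dilated lifetime: γτ₀ = 14.8465 × 12.38 ns = 183.799 ns
d = βc·γτ₀ = 0.997729 × (2.998×10^8 m/s) × 1.83799×10^-7 s = 54.98 m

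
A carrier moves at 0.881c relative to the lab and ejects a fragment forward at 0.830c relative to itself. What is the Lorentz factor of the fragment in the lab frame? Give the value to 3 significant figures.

u_lab = (0.830 + 0.881)/(1 + 0.830×0.881) = 1.711/1.73123 = 0.988315
γ = 1/√(1 − 0.988315²) = 6.56

γ ≈ 6.56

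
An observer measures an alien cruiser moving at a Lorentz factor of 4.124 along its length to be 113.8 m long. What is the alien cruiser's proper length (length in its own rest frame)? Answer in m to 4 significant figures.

L₀ ≈ 469.3 m

γ = 4.124 (given)
L₀ = γL = 4.124 × 113.8 = 469.3 m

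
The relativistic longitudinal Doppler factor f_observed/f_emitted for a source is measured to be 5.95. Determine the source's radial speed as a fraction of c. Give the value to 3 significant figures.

β ≈ 0.945

f_obs/f_src = √((1+β)/(1−β)) = 5.95  ⇒  (1+β)/(1−β) = 35.403
β = |1 − D²|/(1 + D²) = |1 − 35.403|/(1 + 35.403) = 0.945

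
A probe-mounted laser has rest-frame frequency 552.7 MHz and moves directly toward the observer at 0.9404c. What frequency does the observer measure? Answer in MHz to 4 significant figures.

f_obs ≈ 3154 MHz

Relativistic Doppler: f_obs = f_src √((1+β)/(1−β))
= 552.7 × √(1.94040/0.0596000) = 552.7 × 5.70588 = 3154 MHz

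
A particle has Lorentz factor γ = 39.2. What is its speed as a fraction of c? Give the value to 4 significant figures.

β ≈ 0.9997

β = √(1 − 1/γ²) = √(1 − 1/39.2²) = √(0.999349) = 0.9997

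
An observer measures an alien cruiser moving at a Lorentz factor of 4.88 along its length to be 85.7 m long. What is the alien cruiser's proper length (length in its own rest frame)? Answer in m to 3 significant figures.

γ = 4.88 (given)
L₀ = γL = 4.88 × 85.7 = 418 m

L₀ ≈ 418 m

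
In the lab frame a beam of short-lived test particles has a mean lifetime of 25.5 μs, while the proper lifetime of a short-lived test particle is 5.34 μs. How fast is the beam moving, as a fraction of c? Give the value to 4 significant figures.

γ = Δt/τ₀ = 25.5/5.34 = 4.77528
β = √(1 − 1/γ²) = √(1 − 1/4.77528²) = 0.9778

β ≈ 0.9778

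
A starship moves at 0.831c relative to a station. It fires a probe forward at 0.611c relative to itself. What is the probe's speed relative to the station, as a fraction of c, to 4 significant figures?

u ≈ 0.9564c

Relativistic velocity addition: u = (u' + v)/(1 + u'v/c²)
= (0.611 + 0.831)/(1 + 0.611×0.831) = 1.442/1.50774 = 0.9564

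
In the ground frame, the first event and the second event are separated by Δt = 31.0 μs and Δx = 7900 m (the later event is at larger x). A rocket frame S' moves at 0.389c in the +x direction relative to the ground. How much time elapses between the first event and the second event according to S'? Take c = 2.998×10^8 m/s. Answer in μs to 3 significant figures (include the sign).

Δt' ≈ 22.5 μs

γ = 1/√(1 − 0.389²) = 1.0855
Δt' = γ(Δt − vΔx/c²) = 1.0855 × (31.0 μs − 0.389×7900 m / (2.998×10^8 m/s))
= 1.0855 × (20.749 μs) = 22.5 μs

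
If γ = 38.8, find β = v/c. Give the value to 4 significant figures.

β = √(1 − 1/γ²) = √(1 − 1/38.8²) = √(0.999336) = 0.9997

β ≈ 0.9997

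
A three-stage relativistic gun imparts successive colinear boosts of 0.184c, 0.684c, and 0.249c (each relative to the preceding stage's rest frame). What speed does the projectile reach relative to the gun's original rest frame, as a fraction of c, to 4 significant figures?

Compose boost 2: (0.684 + 0.184)/(1 + 0.684×0.184) = 0.8680/1.12586 = 0.770969
Compose boost 3: (0.249 + 0.770969)/(1 + 0.249×0.770969) = 1.01997/1.19197 = 0.8557

u ≈ 0.8557c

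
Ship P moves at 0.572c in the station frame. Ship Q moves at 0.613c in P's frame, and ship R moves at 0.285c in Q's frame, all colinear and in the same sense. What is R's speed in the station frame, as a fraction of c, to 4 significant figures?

u ≈ 0.9299c

Compose boost 2: (0.613 + 0.572)/(1 + 0.613×0.572) = 1.185/1.35064 = 0.877364
Compose boost 3: (0.285 + 0.877364)/(1 + 0.285×0.877364) = 1.16236/1.25005 = 0.9299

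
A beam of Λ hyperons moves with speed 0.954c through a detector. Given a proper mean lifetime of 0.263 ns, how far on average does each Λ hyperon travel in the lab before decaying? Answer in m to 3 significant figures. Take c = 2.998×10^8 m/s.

d ≈ 0.251 m

γ = 1/√(1 − 0.954²) = 3.3355
Dilated lifetime: Δt = γτ₀ = 3.3355 × 0.263 ns = 0.87723 ns
d = vΔt = 0.954c × 0.87723 ns = 2.8601×10^8 m/s × 8.7723×10^-10 s = 0.251 m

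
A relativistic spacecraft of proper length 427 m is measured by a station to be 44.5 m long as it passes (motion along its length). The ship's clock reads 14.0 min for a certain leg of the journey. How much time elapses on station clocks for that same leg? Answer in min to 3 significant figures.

Δt ≈ 134 min

Length contraction ⇒ γ = L₀/L = 427/44.5 = 9.5955
Time dilation: Δt = γτ₀ = 9.5955 × 14.0 min = 134 min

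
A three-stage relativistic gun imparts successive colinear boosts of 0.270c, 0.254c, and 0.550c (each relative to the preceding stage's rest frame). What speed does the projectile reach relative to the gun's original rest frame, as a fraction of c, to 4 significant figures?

Compose boost 2: (0.254 + 0.270)/(1 + 0.254×0.270) = 0.5240/1.06858 = 0.490370
Compose boost 3: (0.550 + 0.490370)/(1 + 0.550×0.490370) = 1.04037/1.26970 = 0.8194

u ≈ 0.8194c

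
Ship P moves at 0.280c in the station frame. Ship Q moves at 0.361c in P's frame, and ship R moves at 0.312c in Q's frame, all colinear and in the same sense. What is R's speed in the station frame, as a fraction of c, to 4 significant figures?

Compose boost 2: (0.361 + 0.280)/(1 + 0.361×0.280) = 0.6410/1.10108 = 0.582156
Compose boost 3: (0.312 + 0.582156)/(1 + 0.312×0.582156) = 0.894156/1.18163 = 0.7567

u ≈ 0.7567c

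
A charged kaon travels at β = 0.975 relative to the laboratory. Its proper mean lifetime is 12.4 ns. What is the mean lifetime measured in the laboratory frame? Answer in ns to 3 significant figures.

γ = 1/√(1 − 0.975²) = 4.5004
Time dilation: Δt = γτ₀ = 4.5004 × 12.4 ns = 55.8 ns

Δt ≈ 55.8 ns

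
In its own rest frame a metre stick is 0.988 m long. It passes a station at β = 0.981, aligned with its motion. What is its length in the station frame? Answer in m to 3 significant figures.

L ≈ 0.192 m

γ = 1/√(1 − 0.981²) = 5.1544
Length contraction: L = L₀/γ = 0.988/5.1544 = 0.192 m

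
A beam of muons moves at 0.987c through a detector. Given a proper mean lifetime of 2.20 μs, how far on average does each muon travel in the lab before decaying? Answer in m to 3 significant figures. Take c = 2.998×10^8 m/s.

d ≈ 4050 m

γ = 1/√(1 − 0.987²) = 6.2220
Dilated lifetime: Δt = γτ₀ = 6.2220 × 2.20 μs = 13.688 μs
d = vΔt = 0.987c × 13.688 μs = 2.9590×10^8 m/s × 1.3688×10^-5 s = 4050 m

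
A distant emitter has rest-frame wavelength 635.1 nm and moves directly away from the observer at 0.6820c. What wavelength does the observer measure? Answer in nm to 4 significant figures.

λ_obs ≈ 1461 nm

Relativistic Doppler: λ_obs = λ_src √((1+β)/(1−β))
= 635.1 × √(1.68200/0.318000) = 635.1 × 2.29985 = 1461 nm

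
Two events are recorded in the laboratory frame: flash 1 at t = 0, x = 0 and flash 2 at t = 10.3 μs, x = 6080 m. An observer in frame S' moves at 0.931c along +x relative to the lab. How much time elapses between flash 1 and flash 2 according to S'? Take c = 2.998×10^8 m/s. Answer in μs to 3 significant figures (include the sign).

Δt' ≈ -23.5 μs

γ = 1/√(1 − 0.931²) = 2.7396
Δt' = γ(Δt − vΔx/c²) = 2.7396 × (10.3 μs − 0.931×6080 m / (2.998×10^8 m/s))
= 2.7396 × (-8.5809 μs) = -23.5 μs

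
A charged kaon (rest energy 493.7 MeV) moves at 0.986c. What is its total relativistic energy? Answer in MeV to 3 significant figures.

E ≈ 2960 MeV

γ = 1/√(1 − 0.986²) = 5.9972
E = γm₀c² = 5.9972 × 493.7 MeV = 2960 MeV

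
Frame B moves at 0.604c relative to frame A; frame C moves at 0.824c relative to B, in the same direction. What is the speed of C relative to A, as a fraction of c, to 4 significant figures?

u ≈ 0.9535c

Compose boost 2: (0.824 + 0.604)/(1 + 0.824×0.604) = 1.428/1.49770 = 0.9535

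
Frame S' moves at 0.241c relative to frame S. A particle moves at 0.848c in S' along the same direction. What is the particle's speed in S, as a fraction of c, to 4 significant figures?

Relativistic velocity addition: u = (u' + v)/(1 + u'v/c²)
= (0.848 + 0.241)/(1 + 0.848×0.241) = 1.089/1.20437 = 0.9042

u ≈ 0.9042c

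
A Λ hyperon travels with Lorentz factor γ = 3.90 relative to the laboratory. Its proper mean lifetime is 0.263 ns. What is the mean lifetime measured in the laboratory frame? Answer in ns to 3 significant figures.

Δt ≈ 1.03 ns

γ = 3.90 (given)
Time dilation: Δt = γτ₀ = 3.90 × 0.263 ns = 1.03 ns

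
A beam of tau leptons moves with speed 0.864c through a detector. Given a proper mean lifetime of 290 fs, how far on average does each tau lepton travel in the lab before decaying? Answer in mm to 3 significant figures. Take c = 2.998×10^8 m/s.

γ = 1/√(1 − 0.864²) = 1.9861
Dilated lifetime: Δt = γτ₀ = 1.9861 × 290 fs = 575.98 fs
d = vΔt = 0.864c × 575.98 fs = 2.5903×10^8 m/s × 5.7598×10^-13 s = 0.149 mm

d ≈ 0.149 mm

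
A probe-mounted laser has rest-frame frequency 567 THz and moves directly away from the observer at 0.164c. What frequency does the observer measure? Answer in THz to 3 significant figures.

f_obs ≈ 481 THz

Relativistic Doppler: f_obs = f_src √((1−β)/(1+β))
= 567 × √(0.83600/1.1640) = 567 × 0.84747 = 481 THz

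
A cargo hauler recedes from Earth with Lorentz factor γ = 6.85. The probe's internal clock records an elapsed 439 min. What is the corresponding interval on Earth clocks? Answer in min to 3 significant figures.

γ = 6.85 (given)
Time dilation: Δt = γτ₀ = 6.85 × 439 min = 3010 min

Δt ≈ 3010 min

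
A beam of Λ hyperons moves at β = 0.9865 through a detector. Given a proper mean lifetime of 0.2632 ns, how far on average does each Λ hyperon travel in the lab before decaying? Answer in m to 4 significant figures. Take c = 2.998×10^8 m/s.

γ = 1/√(1 − 0.9865²) = 6.10645
Dilated lifetime: Δt = γτ₀ = 6.10645 × 0.2632 ns = 1.60722 ns
d = vΔt = 0.9865c × 1.60722 ns = 2.95753×10^8 m/s × 1.60722×10^-9 s = 0.4753 m

d ≈ 0.4753 m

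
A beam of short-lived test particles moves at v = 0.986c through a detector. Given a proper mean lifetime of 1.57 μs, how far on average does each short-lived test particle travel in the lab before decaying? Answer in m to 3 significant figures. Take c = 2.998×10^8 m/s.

γ = 1/√(1 − 0.986²) = 5.9972
Dilated lifetime: Δt = γτ₀ = 5.9972 × 1.57 μs = 9.4156 μs
d = vΔt = 0.986c × 9.4156 μs = 2.9560×10^8 m/s × 9.4156×10^-6 s = 2780 m

d ≈ 2780 m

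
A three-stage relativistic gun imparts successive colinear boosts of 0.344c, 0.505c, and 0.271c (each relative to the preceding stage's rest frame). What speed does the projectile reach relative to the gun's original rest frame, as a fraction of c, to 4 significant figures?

Compose boost 2: (0.505 + 0.344)/(1 + 0.505×0.344) = 0.8490/1.17372 = 0.723341
Compose boost 3: (0.271 + 0.723341)/(1 + 0.271×0.723341) = 0.994341/1.19603 = 0.8314

u ≈ 0.8314c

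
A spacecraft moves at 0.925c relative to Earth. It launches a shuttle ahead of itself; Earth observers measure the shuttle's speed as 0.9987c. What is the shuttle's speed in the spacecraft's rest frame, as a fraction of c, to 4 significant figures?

Inverse velocity addition: u' = (u − v)/(1 − uv/c²)
= (0.9987 − 0.925)/(1 − 0.9987×0.925) = 0.07370/0.0762025 = 0.9672

u' ≈ 0.9672c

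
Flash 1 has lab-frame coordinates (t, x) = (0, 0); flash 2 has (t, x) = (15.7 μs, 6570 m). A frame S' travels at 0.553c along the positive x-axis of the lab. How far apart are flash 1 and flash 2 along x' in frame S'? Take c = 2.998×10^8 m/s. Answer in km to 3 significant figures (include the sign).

γ = 1/√(1 − 0.553²) = 1.2002
Δx' = γ(Δx − vΔt) = 1.2002 × (6570 m − 0.553×(2.998×10^8 m/s)×15.7×10^-6 s)
= 1.2002 × (3967.1 m) = 4.76 km

Δx' ≈ 4.76 km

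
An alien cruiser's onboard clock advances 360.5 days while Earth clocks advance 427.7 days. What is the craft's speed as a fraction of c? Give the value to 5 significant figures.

γ = Δt/τ₀ = 427.7/360.5 = 1.186408
β = √(1 − 1/γ²) = √(1 − 1/1.186408²) = 0.53810

β ≈ 0.53810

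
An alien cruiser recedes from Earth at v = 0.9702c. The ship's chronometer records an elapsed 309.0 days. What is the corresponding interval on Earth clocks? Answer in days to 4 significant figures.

Δt ≈ 1275 days

γ = 1/√(1 − 0.9702²) = 4.12702
Time dilation: Δt = γτ₀ = 4.12702 × 309.0 days = 1275 days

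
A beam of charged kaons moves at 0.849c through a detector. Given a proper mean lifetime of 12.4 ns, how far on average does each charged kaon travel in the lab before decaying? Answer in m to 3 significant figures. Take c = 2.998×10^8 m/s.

γ = 1/√(1 − 0.849²) = 1.8925
Dilated lifetime: Δt = γτ₀ = 1.8925 × 12.4 ns = 23.467 ns
d = vΔt = 0.849c × 23.467 ns = 2.5453×10^8 m/s × 2.3467×10^-8 s = 5.97 m

d ≈ 5.97 m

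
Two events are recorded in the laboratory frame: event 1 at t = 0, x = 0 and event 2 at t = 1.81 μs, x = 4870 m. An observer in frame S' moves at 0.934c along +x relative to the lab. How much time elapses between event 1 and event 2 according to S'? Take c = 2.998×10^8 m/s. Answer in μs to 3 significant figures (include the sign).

γ = 1/√(1 − 0.934²) = 2.7990
Δt' = γ(Δt − vΔx/c²) = 2.7990 × (1.81 μs − 0.934×4870 m / (2.998×10^8 m/s))
= 2.7990 × (-13.362 μs) = -37.4 μs

Δt' ≈ -37.4 μs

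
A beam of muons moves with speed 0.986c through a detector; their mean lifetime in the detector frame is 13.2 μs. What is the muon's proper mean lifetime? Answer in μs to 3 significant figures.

γ = 1/√(1 − 0.986²) = 5.9972
Proper time: τ₀ = Δt/γ = 13.2/5.9972 = 2.20 μs

τ₀ ≈ 2.20 μs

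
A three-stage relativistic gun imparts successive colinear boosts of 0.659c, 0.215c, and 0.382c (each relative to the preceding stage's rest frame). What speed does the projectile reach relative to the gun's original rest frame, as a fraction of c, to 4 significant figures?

Compose boost 2: (0.215 + 0.659)/(1 + 0.215×0.659) = 0.8740/1.14169 = 0.765535
Compose boost 3: (0.382 + 0.765535)/(1 + 0.382×0.765535) = 1.14754/1.29243 = 0.8879

u ≈ 0.8879c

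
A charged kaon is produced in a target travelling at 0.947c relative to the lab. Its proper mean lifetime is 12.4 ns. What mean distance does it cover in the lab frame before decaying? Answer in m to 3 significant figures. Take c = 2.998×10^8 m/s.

d ≈ 11.0 m

γ = 1/√(1 − 0.947²) = 3.1130
Dilated lifetime: Δt = γτ₀ = 3.1130 × 12.4 ns = 38.601 ns
d = vΔt = 0.947c × 38.601 ns = 2.8391×10^8 m/s × 3.8601×10^-8 s = 11.0 m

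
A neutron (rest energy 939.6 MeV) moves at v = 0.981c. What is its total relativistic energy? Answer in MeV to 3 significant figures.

γ = 1/√(1 − 0.981²) = 5.1544
E = γm₀c² = 5.1544 × 939.6 MeV = 4840 MeV

E ≈ 4840 MeV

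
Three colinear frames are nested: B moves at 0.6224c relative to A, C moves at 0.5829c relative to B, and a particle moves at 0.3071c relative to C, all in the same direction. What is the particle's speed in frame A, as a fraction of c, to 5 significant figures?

u ≈ 0.93703c

Compose boost 2: (0.5829 + 0.6224)/(1 + 0.5829×0.6224) = 1.2053/1.362797 = 0.8844311
Compose boost 3: (0.3071 + 0.8844311)/(1 + 0.3071×0.8844311) = 1.191531/1.271609 = 0.93703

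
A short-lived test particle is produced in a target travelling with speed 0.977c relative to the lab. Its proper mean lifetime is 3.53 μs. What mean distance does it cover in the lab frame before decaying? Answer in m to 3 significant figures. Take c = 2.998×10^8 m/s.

γ = 1/√(1 − 0.977²) = 4.6896
Dilated lifetime: Δt = γτ₀ = 4.6896 × 3.53 μs = 16.554 μs
d = vΔt = 0.977c × 16.554 μs = 2.9290×10^8 m/s × 1.6554×10^-5 s = 4850 m

d ≈ 4850 m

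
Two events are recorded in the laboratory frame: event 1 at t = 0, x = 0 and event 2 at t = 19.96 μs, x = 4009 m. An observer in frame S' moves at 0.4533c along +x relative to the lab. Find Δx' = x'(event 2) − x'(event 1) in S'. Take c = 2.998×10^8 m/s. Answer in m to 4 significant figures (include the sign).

Δx' ≈ 1454 m

γ = 1/√(1 − 0.4533²) = 1.12188
Δx' = γ(Δx − vΔt) = 1.12188 × (4009 m − 0.4533×(2.998×10^8 m/s)×19.96×10^-6 s)
= 1.12188 × (1296.45 m) = 1454 m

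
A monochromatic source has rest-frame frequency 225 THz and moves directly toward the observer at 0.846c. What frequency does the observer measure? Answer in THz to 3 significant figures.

f_obs ≈ 779 THz

Relativistic Doppler: f_obs = f_src √((1+β)/(1−β))
= 225 × √(1.8460/0.15400) = 225 × 3.4622 = 779 THz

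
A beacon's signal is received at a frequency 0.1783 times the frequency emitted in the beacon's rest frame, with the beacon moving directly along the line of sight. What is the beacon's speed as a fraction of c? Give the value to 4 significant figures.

β ≈ 0.9384

f_obs/f_src = √((1−β)/(1+β)) = 0.1783  ⇒  (1−β)/(1+β) = 0.0317909
β = |1 − D²|/(1 + D²) = |1 − 0.0317909|/(1 + 0.0317909) = 0.9384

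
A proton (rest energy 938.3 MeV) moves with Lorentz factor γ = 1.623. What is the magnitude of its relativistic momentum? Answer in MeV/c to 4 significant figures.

p ≈ 1199 MeV/c

β = √(1 − 1/γ²) = √(1 − 1/1.623²) = 0.787634
p = γβm₀c = 1.623 × 0.787634 × 938.3 MeV/c = 1199 MeV/c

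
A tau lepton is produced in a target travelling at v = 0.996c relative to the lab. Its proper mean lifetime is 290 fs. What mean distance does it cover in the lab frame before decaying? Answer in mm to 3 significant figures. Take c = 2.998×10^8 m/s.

γ = 1/√(1 − 0.996²) = 11.192
Dilated lifetime: Δt = γτ₀ = 11.192 × 290 fs = 3245.5 fs
d = vΔt = 0.996c × 3245.5 fs = 2.9860×10^8 m/s × 3.2455×10^-12 s = 0.969 mm

d ≈ 0.969 mm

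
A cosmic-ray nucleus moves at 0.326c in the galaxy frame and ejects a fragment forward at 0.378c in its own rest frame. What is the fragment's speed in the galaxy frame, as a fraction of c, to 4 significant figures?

u ≈ 0.6268c

Compose boost 2: (0.378 + 0.326)/(1 + 0.378×0.326) = 0.7040/1.12323 = 0.6268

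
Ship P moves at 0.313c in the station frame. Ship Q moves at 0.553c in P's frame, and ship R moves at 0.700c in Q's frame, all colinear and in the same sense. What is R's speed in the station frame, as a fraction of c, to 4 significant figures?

u ≈ 0.9482c

Compose boost 2: (0.553 + 0.313)/(1 + 0.553×0.313) = 0.8660/1.17309 = 0.738222
Compose boost 3: (0.700 + 0.738222)/(1 + 0.700×0.738222) = 1.43822/1.51676 = 0.9482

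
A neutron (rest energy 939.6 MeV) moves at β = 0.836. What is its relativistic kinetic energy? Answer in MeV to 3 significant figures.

K ≈ 773 MeV

γ = 1/√(1 − 0.836²) = 1.8224
K = (γ − 1)m₀c² = (1.8224 − 1) × 939.6 MeV = 0.82239 × 939.6 MeV = 773 MeV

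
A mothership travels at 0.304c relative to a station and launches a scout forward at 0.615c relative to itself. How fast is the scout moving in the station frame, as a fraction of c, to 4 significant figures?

u ≈ 0.7742c

Compose boost 2: (0.615 + 0.304)/(1 + 0.615×0.304) = 0.9190/1.18696 = 0.7742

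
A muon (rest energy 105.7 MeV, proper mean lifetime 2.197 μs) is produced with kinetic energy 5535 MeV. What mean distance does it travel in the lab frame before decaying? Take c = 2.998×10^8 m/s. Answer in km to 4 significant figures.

γ = 1 + K/(m₀c²) = 1 + 5535/105.7 = 53.3652
β = √(1 − 1/γ²) = 0.999824
Dilated lifetime: γτ₀ = 53.3652 × 2.197 μs = 117.243 μs
d = βc·γτ₀ = 0.999824 × (2.998×10^8 m/s) × 0.000117243 s = 35.14 km

d ≈ 35.14 km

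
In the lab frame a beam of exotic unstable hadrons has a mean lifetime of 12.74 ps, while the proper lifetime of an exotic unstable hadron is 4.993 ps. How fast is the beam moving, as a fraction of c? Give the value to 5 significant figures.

β ≈ 0.92000

γ = Δt/τ₀ = 12.74/4.993 = 2.551572
β = √(1 − 1/γ²) = √(1 − 1/2.551572²) = 0.92000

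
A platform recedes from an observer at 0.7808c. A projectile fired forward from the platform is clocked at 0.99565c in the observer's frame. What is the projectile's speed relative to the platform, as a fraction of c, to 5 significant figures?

Inverse velocity addition: u' = (u − v)/(1 − uv/c²)
= (0.99565 − 0.7808)/(1 − 0.99565×0.7808) = 0.21485/0.2225965 = 0.96520

u' ≈ 0.96520c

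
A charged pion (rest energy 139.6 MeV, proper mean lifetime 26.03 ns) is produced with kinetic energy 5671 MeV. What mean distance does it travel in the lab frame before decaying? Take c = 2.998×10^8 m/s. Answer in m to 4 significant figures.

γ = 1 + K/(m₀c²) = 1 + 5671/139.6 = 41.6232
β = √(1 − 1/γ²) = 0.999711
Dilated lifetime: γτ₀ = 41.6232 × 26.03 ns = 1083.45 ns
d = βc·γτ₀ = 0.999711 × (2.998×10^8 m/s) × 1.08345×10^-6 s = 324.7 m

d ≈ 324.7 m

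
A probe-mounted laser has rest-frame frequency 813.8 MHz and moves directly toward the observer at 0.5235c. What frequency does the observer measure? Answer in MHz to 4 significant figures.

f_obs ≈ 1455 MHz

Relativistic Doppler: f_obs = f_src √((1+β)/(1−β))
= 813.8 × √(1.52350/0.476500) = 813.8 × 1.78809 = 1455 MHz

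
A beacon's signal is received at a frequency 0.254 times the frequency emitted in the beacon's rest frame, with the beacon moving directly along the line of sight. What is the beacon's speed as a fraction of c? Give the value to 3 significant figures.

f_obs/f_src = √((1−β)/(1+β)) = 0.254  ⇒  (1−β)/(1+β) = 0.064516
β = |1 − D²|/(1 + D²) = |1 − 0.064516|/(1 + 0.064516) = 0.879

β ≈ 0.879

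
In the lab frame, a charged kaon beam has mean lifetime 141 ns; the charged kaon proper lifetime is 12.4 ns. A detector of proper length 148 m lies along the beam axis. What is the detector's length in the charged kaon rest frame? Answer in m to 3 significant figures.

Time dilation ⇒ γ = Δt/τ₀ = 141/12.4 = 11.371
Length contraction: L = L₀/γ = 148/11.371 = 13.0 m

L ≈ 13.0 m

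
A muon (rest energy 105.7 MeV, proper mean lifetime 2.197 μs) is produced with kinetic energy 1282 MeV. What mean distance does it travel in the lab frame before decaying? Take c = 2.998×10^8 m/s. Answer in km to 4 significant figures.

γ = 1 + K/(m₀c²) = 1 + 1282/105.7 = 13.1287
β = √(1 − 1/γ²) = 0.997095
Dilated lifetime: γτ₀ = 13.1287 × 2.197 μs = 28.8437 μs
d = βc·γτ₀ = 0.997095 × (2.998×10^8 m/s) × 2.88437×10^-5 s = 8.622 km

d ≈ 8.622 km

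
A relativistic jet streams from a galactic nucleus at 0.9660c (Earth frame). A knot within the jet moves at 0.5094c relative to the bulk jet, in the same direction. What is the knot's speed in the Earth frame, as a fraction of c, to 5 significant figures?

Relativistic velocity addition: u = (u' + v)/(1 + u'v/c²)
= (0.5094 + 0.9660)/(1 + 0.5094×0.9660) = 1.4754/1.492080 = 0.98882

u ≈ 0.98882c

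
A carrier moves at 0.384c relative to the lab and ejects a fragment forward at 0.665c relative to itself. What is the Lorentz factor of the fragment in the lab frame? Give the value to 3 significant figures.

γ ≈ 1.82

u_lab = (0.665 + 0.384)/(1 + 0.665×0.384) = 1.049/1.25536 = 0.835617
γ = 1/√(1 − 0.835617²) = 1.82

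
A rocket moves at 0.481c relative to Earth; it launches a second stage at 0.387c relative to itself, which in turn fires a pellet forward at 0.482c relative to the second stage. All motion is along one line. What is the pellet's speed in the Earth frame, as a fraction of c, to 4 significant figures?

u ≈ 0.8973c

Compose boost 2: (0.387 + 0.481)/(1 + 0.387×0.481) = 0.8680/1.18615 = 0.731781
Compose boost 3: (0.482 + 0.731781)/(1 + 0.482×0.731781) = 1.21378/1.35272 = 0.8973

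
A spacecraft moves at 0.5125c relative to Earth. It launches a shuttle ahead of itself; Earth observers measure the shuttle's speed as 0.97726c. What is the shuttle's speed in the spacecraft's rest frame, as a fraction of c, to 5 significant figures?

Inverse velocity addition: u' = (u − v)/(1 − uv/c²)
= (0.97726 − 0.5125)/(1 − 0.97726×0.5125) = 0.46476/0.4991543 = 0.93109

u' ≈ 0.93109c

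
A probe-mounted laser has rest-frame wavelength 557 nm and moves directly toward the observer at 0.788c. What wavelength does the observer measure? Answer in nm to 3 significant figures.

λ_obs ≈ 192 nm

Relativistic Doppler: λ_obs = λ_src √((1−β)/(1+β))
= 557 × √(0.21200/1.7880) = 557 × 0.34434 = 192 nm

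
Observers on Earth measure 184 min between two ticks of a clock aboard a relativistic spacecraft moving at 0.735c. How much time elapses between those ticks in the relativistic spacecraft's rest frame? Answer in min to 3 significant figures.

γ = 1/√(1 − 0.735²) = 1.4748
Proper time: τ₀ = Δt/γ = 184/1.4748 = 125 min

τ₀ ≈ 125 min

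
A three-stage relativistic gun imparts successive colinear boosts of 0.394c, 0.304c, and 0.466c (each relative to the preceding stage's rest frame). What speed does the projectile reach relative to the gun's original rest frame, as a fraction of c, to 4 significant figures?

u ≈ 0.8441c

Compose boost 2: (0.304 + 0.394)/(1 + 0.304×0.394) = 0.6980/1.11978 = 0.623339
Compose boost 3: (0.466 + 0.623339)/(1 + 0.466×0.623339) = 1.08934/1.29048 = 0.8441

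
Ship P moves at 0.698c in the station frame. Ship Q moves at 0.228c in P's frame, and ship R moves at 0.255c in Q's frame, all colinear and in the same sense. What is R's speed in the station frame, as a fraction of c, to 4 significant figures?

u ≈ 0.8755c

Compose boost 2: (0.228 + 0.698)/(1 + 0.228×0.698) = 0.9260/1.15914 = 0.798865
Compose boost 3: (0.255 + 0.798865)/(1 + 0.255×0.798865) = 1.05387/1.20371 = 0.8755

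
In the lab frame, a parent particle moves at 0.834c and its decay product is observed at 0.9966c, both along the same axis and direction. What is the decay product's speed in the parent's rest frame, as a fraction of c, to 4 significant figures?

Inverse velocity addition: u' = (u − v)/(1 − uv/c²)
= (0.9966 − 0.834)/(1 − 0.9966×0.834) = 0.1626/0.168836 = 0.9631

u' ≈ 0.9631c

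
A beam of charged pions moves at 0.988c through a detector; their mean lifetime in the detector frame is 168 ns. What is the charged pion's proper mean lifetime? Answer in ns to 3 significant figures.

γ = 1/√(1 − 0.988²) = 6.4744
Proper time: τ₀ = Δt/γ = 168/6.4744 = 25.9 ns

τ₀ ≈ 25.9 ns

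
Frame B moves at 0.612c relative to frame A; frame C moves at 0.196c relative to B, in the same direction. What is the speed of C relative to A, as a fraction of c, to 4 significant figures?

u ≈ 0.7215c

Compose boost 2: (0.196 + 0.612)/(1 + 0.196×0.612) = 0.8080/1.11995 = 0.7215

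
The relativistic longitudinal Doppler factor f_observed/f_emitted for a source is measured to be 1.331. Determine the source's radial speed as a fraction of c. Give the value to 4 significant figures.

β ≈ 0.2784

f_obs/f_src = √((1+β)/(1−β)) = 1.331  ⇒  (1+β)/(1−β) = 1.77156
β = |1 − D²|/(1 + D²) = |1 − 1.77156|/(1 + 1.77156) = 0.2784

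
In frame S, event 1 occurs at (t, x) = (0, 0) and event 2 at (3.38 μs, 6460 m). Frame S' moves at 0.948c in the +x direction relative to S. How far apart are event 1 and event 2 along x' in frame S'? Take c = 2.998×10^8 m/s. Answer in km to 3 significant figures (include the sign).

γ = 1/√(1 − 0.948²) = 3.1420
Δx' = γ(Δx − vΔt) = 3.1420 × (6460 m − 0.948×(2.998×10^8 m/s)×3.38×10^-6 s)
= 3.1420 × (5499.4 m) = 17.3 km

Δx' ≈ 17.3 km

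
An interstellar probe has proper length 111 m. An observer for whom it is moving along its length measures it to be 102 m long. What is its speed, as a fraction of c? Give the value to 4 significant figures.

β ≈ 0.3944

γ = L₀/L = 111/102 = 1.08824
β = √(1 − 1/γ²) = 0.3944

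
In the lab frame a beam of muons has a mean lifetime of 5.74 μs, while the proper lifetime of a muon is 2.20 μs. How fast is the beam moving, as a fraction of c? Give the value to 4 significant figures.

β ≈ 0.9236

γ = Δt/τ₀ = 5.74/2.20 = 2.60909
β = √(1 − 1/γ²) = √(1 − 1/2.60909²) = 0.9236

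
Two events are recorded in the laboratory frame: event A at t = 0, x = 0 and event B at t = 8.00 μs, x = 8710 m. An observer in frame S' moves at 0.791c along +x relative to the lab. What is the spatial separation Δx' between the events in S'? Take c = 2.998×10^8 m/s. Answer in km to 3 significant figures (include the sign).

Δx' ≈ 11.1 km

γ = 1/√(1 − 0.791²) = 1.6345
Δx' = γ(Δx − vΔt) = 1.6345 × (8710 m − 0.791×(2.998×10^8 m/s)×8.00×10^-6 s)
= 1.6345 × (6812.9 m) = 11.1 km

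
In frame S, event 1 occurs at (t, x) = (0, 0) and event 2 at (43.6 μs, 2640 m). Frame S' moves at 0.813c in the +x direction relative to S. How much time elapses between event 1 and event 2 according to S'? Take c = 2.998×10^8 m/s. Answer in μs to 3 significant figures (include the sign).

Δt' ≈ 62.6 μs

γ = 1/√(1 − 0.813²) = 1.7174
Δt' = γ(Δt − vΔx/c²) = 1.7174 × (43.6 μs − 0.813×2640 m / (2.998×10^8 m/s))
= 1.7174 × (36.441 μs) = 62.6 μs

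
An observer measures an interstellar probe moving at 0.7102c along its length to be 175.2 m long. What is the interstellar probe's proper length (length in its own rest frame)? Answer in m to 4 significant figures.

γ = 1/√(1 − 0.7102²) = 1.42045
L₀ = γL = 1.42045 × 175.2 = 248.9 m

L₀ ≈ 248.9 m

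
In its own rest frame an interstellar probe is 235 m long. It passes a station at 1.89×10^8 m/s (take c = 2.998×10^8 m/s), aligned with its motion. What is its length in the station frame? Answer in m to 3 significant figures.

β = v/c = 1.89×10^8 / 2.998×10^8 = 0.63042
γ = 1/√(1 − 0.63042²) = 1.2882
Length contraction: L = L₀/γ = 235/1.2882 = 182 m

L ≈ 182 m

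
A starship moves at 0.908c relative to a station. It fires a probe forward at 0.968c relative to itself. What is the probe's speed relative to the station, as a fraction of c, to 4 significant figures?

u ≈ 0.9984c

Relativistic velocity addition: u = (u' + v)/(1 + u'v/c²)
= (0.968 + 0.908)/(1 + 0.968×0.908) = 1.876/1.87894 = 0.9984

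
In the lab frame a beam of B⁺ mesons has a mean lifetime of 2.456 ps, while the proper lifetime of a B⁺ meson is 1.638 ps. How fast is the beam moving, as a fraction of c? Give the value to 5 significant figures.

β ≈ 0.74511

γ = Δt/τ₀ = 2.456/1.638 = 1.499389
β = √(1 − 1/γ²) = √(1 − 1/1.499389²) = 0.74511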